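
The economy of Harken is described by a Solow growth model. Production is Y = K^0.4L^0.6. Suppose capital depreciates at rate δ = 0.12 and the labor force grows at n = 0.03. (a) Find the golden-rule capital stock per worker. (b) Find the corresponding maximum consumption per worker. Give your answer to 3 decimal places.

The effective depreciation rate is n + δ = 0.03 + 0.12 = 0.15.
At the golden rule the marginal product of capital equals n+δ: 0.4·k^(0.4−1) = 0.15. Solving, k_gold = (0.4/0.15)^(1/0.6) ≈ 5.1280.
y_gold = 5.1280^0.4 ≈ 1.9230; c_gold = y_gold − 0.15·k_gold ≈ 1.1538.

(a) k_gold ≈ 5.128; (b) c_gold ≈ 1.154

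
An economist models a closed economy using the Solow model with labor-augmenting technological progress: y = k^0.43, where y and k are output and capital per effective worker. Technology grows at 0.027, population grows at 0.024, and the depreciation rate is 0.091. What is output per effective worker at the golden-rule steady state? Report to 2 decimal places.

y_gold ≈ 2.31

The effective depreciation rate is n + g + δ = 0.024 + 0.027 + 0.091 = 0.142.
At the golden rule the marginal product of capital equals n+g+δ: 0.43·k^(0.43−1) = 0.142. Solving, k_gold = (0.43/0.142)^(1/0.57) ≈ 6.9851.
Output: y_gold = k_gold^0.43 = 6.9851^0.43 ≈ 2.3067.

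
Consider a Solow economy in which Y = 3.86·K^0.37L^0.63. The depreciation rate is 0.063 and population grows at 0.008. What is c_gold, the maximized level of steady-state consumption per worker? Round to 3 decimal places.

c_gold ≈ 14.174

n + δ = 0.008 + 0.063 = 0.071.
At the golden rule the marginal product of capital equals n+δ: 0.37·3.86·k^(0.37−1) = 0.071. Solving, k_gold = (0.37·3.86/0.071)^(1/0.63) ≈ 117.2455.
y_gold = 3.86·117.2455^0.37 ≈ 22.4985.
c_gold = y_gold − (n+δ)·k_gold = 22.4985 − 0.071·117.2455 ≈ 14.1740.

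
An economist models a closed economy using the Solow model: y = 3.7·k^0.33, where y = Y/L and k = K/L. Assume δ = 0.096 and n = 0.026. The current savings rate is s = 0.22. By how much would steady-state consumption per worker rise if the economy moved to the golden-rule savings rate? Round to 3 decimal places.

Δc ≈ 0.359

The effective depreciation rate is n + δ = 0.026 + 0.096 = 0.122.
Current steady state (s = 0.22): k* = (0.22·3.7/0.122)^(1/0.67) ≈ 16.9920, y* = 3.7·16.9920^0.33 ≈ 9.4229, c* = (1−0.22)·9.4229 ≈ 7.3498.
Maximizing c = f(k) − (n+δ)·k gives f'(k) = n+δ, i.e. 0.33·3.7·k^(0.33−1) = 0.122, so k_gold = (0.33·3.7/0.122)^(1/0.67) ≈ 31.1221.
y_gold = 3.7·31.1221^0.33 ≈ 11.5057, c_gold = y_gold − 0.122·k_gold ≈ 7.7088.
Gain: Δc = 7.7088 − 7.3498 ≈ 0.3590.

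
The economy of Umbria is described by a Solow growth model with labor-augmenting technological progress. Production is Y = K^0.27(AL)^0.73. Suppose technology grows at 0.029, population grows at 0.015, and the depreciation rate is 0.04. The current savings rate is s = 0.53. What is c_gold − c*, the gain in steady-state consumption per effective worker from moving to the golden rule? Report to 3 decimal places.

Δc ≈ 0.195

Capital per effective worker breaks even when investment replaces (n + g + δ)·k; here n + g + δ = 0.084.
Current steady state (s = 0.53): k* = (0.53/0.084)^(1/0.73) ≈ 12.4706, y* = 12.4706^0.27 ≈ 1.9765, c* = (1−0.53)·1.9765 ≈ 0.9289.
Golden rule sets MPK = n+g+δ: 0.27·k^(0.27−1) = 0.084, so k_gold = (0.27/0.084)^(1/0.73) ≈ 4.9504.
y_gold = 4.9504^0.27 ≈ 1.5401, c_gold = y_gold − 0.084·k_gold ≈ 1.1243.
Gain: Δc = 1.1243 − 0.9289 ≈ 0.1953.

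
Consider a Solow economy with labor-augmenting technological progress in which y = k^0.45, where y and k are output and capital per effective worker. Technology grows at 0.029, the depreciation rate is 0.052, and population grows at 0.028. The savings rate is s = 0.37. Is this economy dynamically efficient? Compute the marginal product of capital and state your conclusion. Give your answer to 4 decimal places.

The effective depreciation rate is n + g + δ = 0.028 + 0.029 + 0.052 = 0.109.
Steady-state k*: s·k^0.45 = 0.109·k gives k* = (0.37/0.109)^(1/0.55) ≈ 9.2267.
MPK = 0.45·9.2267^(-0.55) ≈ 0.1326.
MPK > n+g+δ = 0.109, so the economy is dynamically efficient (under-saving).

dynamically efficient; MPK ≈ 0.1326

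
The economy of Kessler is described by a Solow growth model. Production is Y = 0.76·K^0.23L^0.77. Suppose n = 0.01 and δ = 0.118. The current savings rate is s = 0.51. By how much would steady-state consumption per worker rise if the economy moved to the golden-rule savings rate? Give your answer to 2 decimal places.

n + δ = 0.01 + 0.118 = 0.128.
Current steady state (s = 0.51): k* = (0.51·0.76/0.128)^(1/0.77) ≈ 4.2160, y* = 0.76·4.2160^0.23 ≈ 1.0581, c* = (1−0.51)·1.0581 ≈ 0.5185.
At the golden rule the marginal product of capital equals n+δ: 0.23·0.76·k^(0.23−1) = 0.128. Solving, k_gold = (0.23·0.76/0.128)^(1/0.77) ≈ 1.4988.
y_gold = 0.76·1.4988^0.23 ≈ 0.8341, c_gold = y_gold − 0.128·k_gold ≈ 0.6423.
Gain: Δc = 0.6423 − 0.5185 ≈ 0.1238.

Δc ≈ 0.12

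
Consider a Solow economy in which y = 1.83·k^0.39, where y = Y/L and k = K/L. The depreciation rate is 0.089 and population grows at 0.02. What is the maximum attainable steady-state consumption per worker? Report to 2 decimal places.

Break-even investment rate: n + δ = 0.02 + 0.089 = 0.109.
Setting f'(k) = n+δ gives 0.39·1.83·k^(0.39−1) = 0.109, hence k_gold = (0.39·1.83/0.109)^(1/0.61) ≈ 21.7696.
y_gold = 1.83·21.7696^0.39 ≈ 6.0843.
c_gold = y_gold − (n+δ)·k_gold = 6.0843 − 0.109·21.7696 ≈ 3.7114.

c_gold ≈ 3.71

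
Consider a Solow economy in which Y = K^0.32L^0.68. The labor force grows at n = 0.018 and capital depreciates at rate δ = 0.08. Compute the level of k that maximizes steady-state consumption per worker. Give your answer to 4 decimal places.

k_gold ≈ 5.6986

n + δ = 0.018 + 0.08 = 0.098.
Maximizing c = f(k) − (n+δ)·k gives f'(k) = n+δ, i.e. 0.32·k^(0.32−1) = 0.098, so k_gold = (0.32/0.098)^(1/0.68) ≈ 5.6986.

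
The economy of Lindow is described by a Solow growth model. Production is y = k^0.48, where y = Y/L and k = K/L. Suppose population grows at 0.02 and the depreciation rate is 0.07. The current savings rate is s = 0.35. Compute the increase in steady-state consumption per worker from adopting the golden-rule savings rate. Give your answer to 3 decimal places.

Capital per worker breaks even when investment replaces (n + δ)·k; here n + δ = 0.09.
Current steady state (s = 0.35): k* = (0.35/0.09)^(1/0.52) ≈ 13.6232, y* = 13.6232^0.48 ≈ 3.5031, c* = (1−0.35)·3.5031 ≈ 2.2770.
Maximizing c = f(k) − (n+δ)·k gives f'(k) = n+δ, i.e. 0.48·k^(0.48−1) = 0.09, so k_gold = (0.48/0.09)^(1/0.52) ≈ 25.0077.
y_gold = 25.0077^0.48 ≈ 4.6890, c_gold = y_gold − 0.09·k_gold ≈ 2.4383.
Gain: Δc = 2.4383 − 2.2770 ≈ 0.1612.

Δc ≈ 0.161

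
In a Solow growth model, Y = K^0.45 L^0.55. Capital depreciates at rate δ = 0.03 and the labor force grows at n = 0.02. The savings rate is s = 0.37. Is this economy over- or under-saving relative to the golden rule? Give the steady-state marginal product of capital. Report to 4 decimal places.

The effective depreciation rate is n + δ = 0.02 + 0.03 = 0.05.
Steady-state k*: s·k^0.45 = 0.05·k gives k* = (0.37/0.05)^(1/0.55) ≈ 38.0558.
MPK = 0.45·38.0558^(-0.55) ≈ 0.0608.
MPK > n+δ = 0.05, so the economy is dynamically efficient (under-saving).

under-saving; MPK ≈ 0.0608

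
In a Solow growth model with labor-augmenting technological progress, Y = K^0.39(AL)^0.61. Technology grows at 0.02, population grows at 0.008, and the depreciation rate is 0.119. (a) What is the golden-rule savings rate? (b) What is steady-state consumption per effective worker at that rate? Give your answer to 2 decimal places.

(a) s_gold = 0.39; (b) c_gold ≈ 1.14

The effective depreciation rate is n + g + δ = 0.008 + 0.02 + 0.119 = 0.147.
For Cobb-Douglas, s_gold equals capital's share: s_gold = 0.39.
Setting f'(k) = n+g+δ gives 0.39·k^(0.39−1) = 0.147, hence k_gold = (0.39/0.147)^(1/0.61) ≈ 4.9507.
y_gold = 4.9507^0.39 ≈ 1.8660; c_gold = (1−0.39)·y_gold ≈ 1.1383.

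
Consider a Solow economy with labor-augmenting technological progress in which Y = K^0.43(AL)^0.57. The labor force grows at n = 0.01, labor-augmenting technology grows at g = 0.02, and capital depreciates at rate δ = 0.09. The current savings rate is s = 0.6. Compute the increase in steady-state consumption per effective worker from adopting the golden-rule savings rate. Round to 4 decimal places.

Capital per effective worker breaks even when investment replaces (n + g + δ)·k; here n + g + δ = 0.12.
Current steady state (s = 0.6): k* = (0.6/0.12)^(1/0.57) ≈ 16.8369, y* = 16.8369^0.43 ≈ 3.3674, c* = (1−0.6)·3.3674 ≈ 1.3470.
Maximizing c = f(k) − (n+g+δ)·k gives f'(k) = n+g+δ, i.e. 0.43·k^(0.43−1) = 0.12, so k_gold = (0.43/0.12)^(1/0.57) ≈ 9.3850.
y_gold = 9.3850^0.43 ≈ 2.6191, c_gold = y_gold − 0.12·k_gold ≈ 1.4929.
Gain: Δc = 1.4929 − 1.3470 ≈ 0.1459.

Δc ≈ 0.1459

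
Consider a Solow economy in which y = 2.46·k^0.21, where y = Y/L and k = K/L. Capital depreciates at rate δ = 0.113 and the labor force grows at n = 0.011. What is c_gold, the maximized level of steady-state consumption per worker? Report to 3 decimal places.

Break-even investment rate: n + δ = 0.011 + 0.113 = 0.124.
At the golden rule the marginal product of capital equals n+δ: 0.21·2.46·k^(0.21−1) = 0.124. Solving, k_gold = (0.21·2.46/0.124)^(1/0.79) ≈ 6.0880.
y_gold = 2.46·6.0880^0.21 ≈ 3.5948.
c_gold = y_gold − (n+δ)·k_gold = 3.5948 − 0.124·6.0880 ≈ 2.8399.

c_gold ≈ 2.840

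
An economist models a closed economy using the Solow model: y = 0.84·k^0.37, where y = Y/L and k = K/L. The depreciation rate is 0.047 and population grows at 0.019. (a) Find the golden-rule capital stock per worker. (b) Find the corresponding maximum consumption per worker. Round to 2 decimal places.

(a) k_gold ≈ 11.70; (b) c_gold ≈ 1.31

The effective depreciation rate is n + δ = 0.019 + 0.047 = 0.066.
Maximizing c = f(k) − (n+δ)·k gives f'(k) = n+δ, i.e. 0.37·0.84·k^(0.37−1) = 0.066, so k_gold = (0.37·0.84/0.066)^(1/0.63) ≈ 11.6991.
y_gold = 0.84·11.6991^0.37 ≈ 2.0869; c_gold = y_gold − 0.066·k_gold ≈ 1.3147.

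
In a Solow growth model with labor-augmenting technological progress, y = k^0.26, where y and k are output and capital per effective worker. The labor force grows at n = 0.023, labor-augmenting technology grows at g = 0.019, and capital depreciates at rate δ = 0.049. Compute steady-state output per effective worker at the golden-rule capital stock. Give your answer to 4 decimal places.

n + g + δ = 0.023 + 0.019 + 0.049 = 0.091.
Golden rule sets MPK = n+g+δ: 0.26·k^(0.26−1) = 0.091, so k_gold = (0.26/0.091)^(1/0.74) ≈ 4.1317.
Output: y_gold = k_gold^0.26 = 4.1317^0.26 ≈ 1.4461.

y_gold ≈ 1.4461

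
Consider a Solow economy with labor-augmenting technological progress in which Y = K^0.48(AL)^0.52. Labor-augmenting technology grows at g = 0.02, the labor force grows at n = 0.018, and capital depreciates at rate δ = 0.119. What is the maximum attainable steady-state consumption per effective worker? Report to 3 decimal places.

Break-even investment rate: n + g + δ = 0.018 + 0.02 + 0.119 = 0.157.
Maximizing c = f(k) − (n+g+δ)·k gives f'(k) = n+g+δ, i.e. 0.48·k^(0.48−1) = 0.157, so k_gold = (0.48/0.157)^(1/0.52) ≈ 8.5773.
y_gold = 8.5773^0.48 ≈ 2.8055.
c_gold = y_gold − (n+g+δ)·k_gold = 2.8055 − 0.157·8.5773 ≈ 1.4589.

c_gold ≈ 1.459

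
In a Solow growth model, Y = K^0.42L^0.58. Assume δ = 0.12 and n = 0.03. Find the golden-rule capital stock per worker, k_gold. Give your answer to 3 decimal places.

Break-even investment rate: n + δ = 0.03 + 0.12 = 0.15.
At the golden rule the marginal product of capital equals n+δ: 0.42·k^(0.42−1) = 0.15. Solving, k_gold = (0.42/0.15)^(1/0.58) ≈ 5.9015.

k_gold ≈ 5.901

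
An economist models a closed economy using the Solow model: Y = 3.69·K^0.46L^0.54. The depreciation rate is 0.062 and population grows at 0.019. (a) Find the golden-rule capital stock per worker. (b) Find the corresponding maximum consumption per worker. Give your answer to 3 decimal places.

(a) k_gold ≈ 279.802; (b) c_gold ≈ 26.605

Capital per worker breaks even when investment replaces (n + δ)·k; here n + δ = 0.081.
Maximizing c = f(k) − (n+δ)·k gives f'(k) = n+δ, i.e. 0.46·3.69·k^(0.46−1) = 0.081, so k_gold = (0.46·3.69/0.081)^(1/0.54) ≈ 279.8017.
y_gold = 3.69·279.8017^0.46 ≈ 49.2694; c_gold = y_gold − 0.081·k_gold ≈ 26.6055.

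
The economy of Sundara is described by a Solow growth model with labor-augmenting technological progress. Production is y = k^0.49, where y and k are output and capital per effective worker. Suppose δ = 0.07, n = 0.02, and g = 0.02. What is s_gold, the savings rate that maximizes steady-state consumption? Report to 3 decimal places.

The effective depreciation rate is n + g + δ = 0.02 + 0.02 + 0.07 = 0.11.
At the golden rule MPK = n+g+δ, and in any Cobb-Douglas steady state s = (n+g+δ)·k/y = MPK·k/y = capital's share 0.49.

s_gold = 0.490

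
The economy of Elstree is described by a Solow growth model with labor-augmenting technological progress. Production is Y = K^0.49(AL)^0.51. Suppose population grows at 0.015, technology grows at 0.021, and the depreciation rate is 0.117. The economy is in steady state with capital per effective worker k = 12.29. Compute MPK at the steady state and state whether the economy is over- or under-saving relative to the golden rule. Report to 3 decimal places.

n + g + δ = 0.015 + 0.021 + 0.117 = 0.153.
MPK = 0.49·k^(0.49−1) = 0.49·12.29^(-0.51) ≈ 0.1363.
MPK < 0.153, so the economy is dynamically inefficient (over-saving).

over-saving; MPK ≈ 0.136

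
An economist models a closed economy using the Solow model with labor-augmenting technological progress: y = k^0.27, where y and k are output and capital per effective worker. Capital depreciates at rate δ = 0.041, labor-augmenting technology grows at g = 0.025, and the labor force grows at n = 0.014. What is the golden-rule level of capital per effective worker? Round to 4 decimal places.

The effective depreciation rate is n + g + δ = 0.014 + 0.025 + 0.041 = 0.08.
At the golden rule the marginal product of capital equals n+g+δ: 0.27·k^(0.27−1) = 0.08. Solving, k_gold = (0.27/0.08)^(1/0.73) ≈ 5.2925.

k_gold ≈ 5.2925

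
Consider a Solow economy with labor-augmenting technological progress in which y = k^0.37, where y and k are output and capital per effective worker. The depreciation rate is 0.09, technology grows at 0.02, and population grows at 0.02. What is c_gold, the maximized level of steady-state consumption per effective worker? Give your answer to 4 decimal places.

n + g + δ = 0.02 + 0.02 + 0.09 = 0.13.
At the golden rule the marginal product of capital equals n+g+δ: 0.37·k^(0.37−1) = 0.13. Solving, k_gold = (0.37/0.13)^(1/0.63) ≈ 5.2607.
y_gold = 5.2607^0.37 ≈ 1.8484.
c_gold = y_gold − (n+g+δ)·k_gold = 1.8484 − 0.13·5.2607 ≈ 1.1645.

c_gold ≈ 1.1645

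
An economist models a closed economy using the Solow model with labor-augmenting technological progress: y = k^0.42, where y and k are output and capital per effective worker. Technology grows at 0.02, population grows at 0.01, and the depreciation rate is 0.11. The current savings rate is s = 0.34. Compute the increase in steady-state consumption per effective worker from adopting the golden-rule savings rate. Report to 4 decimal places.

The effective depreciation rate is n + g + δ = 0.01 + 0.02 + 0.11 = 0.14.
Current steady state (s = 0.34): k* = (0.34/0.14)^(1/0.58) ≈ 4.6174, y* = 4.6174^0.42 ≈ 1.9013, c* = (1−0.34)·1.9013 ≈ 1.2548.
At the golden rule the marginal product of capital equals n+g+δ: 0.42·k^(0.42−1) = 0.14. Solving, k_gold = (0.42/0.14)^(1/0.58) ≈ 6.6470.
y_gold = 6.6470^0.42 ≈ 2.2157, c_gold = y_gold − 0.14·k_gold ≈ 1.2851.
Gain: Δc = 1.2851 − 1.2548 ≈ 0.0302.

Δc ≈ 0.0302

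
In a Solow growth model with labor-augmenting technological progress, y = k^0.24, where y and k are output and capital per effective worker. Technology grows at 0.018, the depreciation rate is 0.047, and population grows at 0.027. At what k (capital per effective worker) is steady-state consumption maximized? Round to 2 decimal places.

The effective depreciation rate is n + g + δ = 0.027 + 0.018 + 0.047 = 0.092.
Golden rule sets MPK = n+g+δ: 0.24·k^(0.24−1) = 0.092, so k_gold = (0.24/0.092)^(1/0.76) ≈ 3.5312.

k_gold ≈ 3.53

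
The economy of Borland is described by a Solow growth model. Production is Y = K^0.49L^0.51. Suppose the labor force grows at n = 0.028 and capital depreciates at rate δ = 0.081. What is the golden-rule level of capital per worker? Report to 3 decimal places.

n + δ = 0.028 + 0.081 = 0.109.
Maximizing c = f(k) − (n+δ)·k gives f'(k) = n+δ, i.e. 0.49·k^(0.49−1) = 0.109, so k_gold = (0.49/0.109)^(1/0.51) ≈ 19.0520.

k_gold ≈ 19.052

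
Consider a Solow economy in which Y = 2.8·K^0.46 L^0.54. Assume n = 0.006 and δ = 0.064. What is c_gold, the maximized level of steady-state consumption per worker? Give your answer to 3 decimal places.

Capital per worker breaks even when investment replaces (n + δ)·k; here n + δ = 0.07.
Maximizing c = f(k) − (n+δ)·k gives f'(k) = n+δ, i.e. 0.46·2.8·k^(0.46−1) = 0.07, so k_gold = (0.46·2.8/0.07)^(1/0.54) ≈ 219.9152.
y_gold = 2.8·219.9152^0.46 ≈ 33.4654.
c_gold = y_gold − (n+δ)·k_gold = 33.4654 − 0.07·219.9152 ≈ 18.0713.

c_gold ≈ 18.071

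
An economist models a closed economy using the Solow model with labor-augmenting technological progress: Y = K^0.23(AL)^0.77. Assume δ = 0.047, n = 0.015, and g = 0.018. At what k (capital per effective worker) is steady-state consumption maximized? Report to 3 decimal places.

k_gold ≈ 3.941

The effective depreciation rate is n + g + δ = 0.015 + 0.018 + 0.047 = 0.08.
Setting f'(k) = n+g+δ gives 0.23·k^(0.23−1) = 0.08, hence k_gold = (0.23/0.08)^(1/0.77) ≈ 3.9412.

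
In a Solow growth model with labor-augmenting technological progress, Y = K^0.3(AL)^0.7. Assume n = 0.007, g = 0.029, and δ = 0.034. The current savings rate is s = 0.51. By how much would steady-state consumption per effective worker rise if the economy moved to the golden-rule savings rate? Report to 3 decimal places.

The effective depreciation rate is n + g + δ = 0.007 + 0.029 + 0.034 = 0.07.
Current steady state (s = 0.51): k* = (0.51/0.07)^(1/0.7) ≈ 17.0649, y* = 17.0649^0.3 ≈ 2.3422, c* = (1−0.51)·2.3422 ≈ 1.1477.
Setting f'(k) = n+g+δ gives 0.3·k^(0.3−1) = 0.07, hence k_gold = (0.3/0.07)^(1/0.7) ≈ 7.9963.
y_gold = 7.9963^0.3 ≈ 1.8658, c_gold = y_gold − 0.07·k_gold ≈ 1.3061.
Gain: Δc = 1.3061 − 1.1477 ≈ 0.1584.

Δc ≈ 0.158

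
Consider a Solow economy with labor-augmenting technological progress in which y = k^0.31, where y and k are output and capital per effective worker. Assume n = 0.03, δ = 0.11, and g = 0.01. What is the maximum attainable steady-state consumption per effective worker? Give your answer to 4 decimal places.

c_gold ≈ 0.9561

Break-even investment rate: n + g + δ = 0.03 + 0.01 + 0.11 = 0.15.
At the golden rule the marginal product of capital equals n+g+δ: 0.31·k^(0.31−1) = 0.15. Solving, k_gold = (0.31/0.15)^(1/0.69) ≈ 2.8636.
y_gold = 2.8636^0.31 ≈ 1.3856.
c_gold = y_gold − (n+g+δ)·k_gold = 1.3856 − 0.15·2.8636 ≈ 0.9561.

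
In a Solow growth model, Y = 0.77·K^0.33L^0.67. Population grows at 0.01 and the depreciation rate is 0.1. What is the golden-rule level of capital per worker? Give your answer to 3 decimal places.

Break-even investment rate: n + δ = 0.01 + 0.1 = 0.11.
At the golden rule the marginal product of capital equals n+δ: 0.33·0.77·k^(0.33−1) = 0.11. Solving, k_gold = (0.33·0.77/0.11)^(1/0.67) ≈ 3.4890.

k_gold ≈ 3.489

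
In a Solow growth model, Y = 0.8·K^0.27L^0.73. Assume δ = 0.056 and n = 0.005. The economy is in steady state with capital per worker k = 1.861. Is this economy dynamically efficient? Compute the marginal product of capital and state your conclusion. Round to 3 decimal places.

Capital per worker breaks even when investment replaces (n + δ)·k; here n + δ = 0.061.
MPK = 0.27·0.8·k^(0.27−1) = 0.27·0.8·1.861^(-0.73) ≈ 0.1373.
MPK > 0.061, so the economy is dynamically efficient (under-saving).

dynamically efficient; MPK ≈ 0.137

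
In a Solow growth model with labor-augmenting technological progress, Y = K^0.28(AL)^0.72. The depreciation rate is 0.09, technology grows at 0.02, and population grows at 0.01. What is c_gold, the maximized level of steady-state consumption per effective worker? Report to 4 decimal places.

Capital per effective worker breaks even when investment replaces (n + g + δ)·k; here n + g + δ = 0.12.
At the golden rule the marginal product of capital equals n+g+δ: 0.28·k^(0.28−1) = 0.12. Solving, k_gold = (0.28/0.12)^(1/0.72) ≈ 3.2440.
y_gold = 3.2440^0.28 ≈ 1.3903.
c_gold = y_gold − (n+g+δ)·k_gold = 1.3903 − 0.12·3.2440 ≈ 1.0010.

c_gold ≈ 1.0010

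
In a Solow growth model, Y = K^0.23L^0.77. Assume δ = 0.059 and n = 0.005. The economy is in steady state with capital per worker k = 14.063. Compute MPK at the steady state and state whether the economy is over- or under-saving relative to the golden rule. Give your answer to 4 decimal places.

Capital per worker breaks even when investment replaces (n + δ)·k; here n + δ = 0.064.
MPK = 0.23·k^(0.23−1) = 0.23·14.063^(-0.77) ≈ 0.0300.
MPK < 0.064, so the economy is dynamically inefficient (over-saving).

over-saving; MPK ≈ 0.0300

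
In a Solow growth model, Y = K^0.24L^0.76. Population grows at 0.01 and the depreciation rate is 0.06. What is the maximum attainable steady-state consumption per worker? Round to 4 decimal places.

Capital per worker breaks even when investment replaces (n + δ)·k; here n + δ = 0.07.
Setting f'(k) = n+δ gives 0.24·k^(0.24−1) = 0.07, hence k_gold = (0.24/0.07)^(1/0.76) ≈ 5.0594.
y_gold = 5.0594^0.24 ≈ 1.4756.
c_gold = y_gold − (n+δ)·k_gold = 1.4756 − 0.07·5.0594 ≈ 1.1215.

c_gold ≈ 1.1215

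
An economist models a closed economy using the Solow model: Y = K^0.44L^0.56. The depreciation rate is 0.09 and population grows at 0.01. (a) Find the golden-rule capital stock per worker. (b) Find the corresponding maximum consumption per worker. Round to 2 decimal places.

(a) k_gold ≈ 14.09; (b) c_gold ≈ 1.79

Break-even investment rate: n + δ = 0.01 + 0.09 = 0.1.
Setting f'(k) = n+δ gives 0.44·k^(0.44−1) = 0.1, hence k_gold = (0.44/0.1)^(1/0.56) ≈ 14.0936.
y_gold = 14.0936^0.44 ≈ 3.2031; c_gold = y_gold − 0.1·k_gold ≈ 1.7937.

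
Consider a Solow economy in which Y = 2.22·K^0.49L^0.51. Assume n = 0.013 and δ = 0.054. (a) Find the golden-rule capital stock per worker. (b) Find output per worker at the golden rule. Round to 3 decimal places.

Capital per worker breaks even when investment replaces (n + δ)·k; here n + δ = 0.067.
Setting f'(k) = n+δ gives 0.49·2.22·k^(0.49−1) = 0.067, hence k_gold = (0.49·2.22/0.067)^(1/0.51) ≈ 236.3083.
y_gold = 2.22·236.3083^0.49 ≈ 32.3115.

(a) k_gold ≈ 236.308; (b) y_gold ≈ 32.312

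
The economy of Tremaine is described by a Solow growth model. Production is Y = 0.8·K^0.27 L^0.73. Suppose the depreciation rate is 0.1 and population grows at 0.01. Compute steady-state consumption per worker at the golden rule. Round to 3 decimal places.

c_gold ≈ 0.750

n + δ = 0.01 + 0.1 = 0.11.
At the golden rule the marginal product of capital equals n+δ: 0.27·0.8·k^(0.27−1) = 0.11. Solving, k_gold = (0.27·0.8/0.11)^(1/0.73) ≈ 2.5203.
y_gold = 0.8·2.5203^0.27 ≈ 1.0268.
c_gold = y_gold − (n+δ)·k_gold = 1.0268 − 0.11·2.5203 ≈ 0.7496.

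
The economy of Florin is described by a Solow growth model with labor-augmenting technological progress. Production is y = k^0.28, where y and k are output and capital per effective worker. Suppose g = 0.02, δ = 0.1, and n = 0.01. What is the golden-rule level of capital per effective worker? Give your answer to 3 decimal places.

n + g + δ = 0.01 + 0.02 + 0.1 = 0.13.
At the golden rule the marginal product of capital equals n+g+δ: 0.28·k^(0.28−1) = 0.13. Solving, k_gold = (0.28/0.13)^(1/0.72) ≈ 2.9027.

k_gold ≈ 2.903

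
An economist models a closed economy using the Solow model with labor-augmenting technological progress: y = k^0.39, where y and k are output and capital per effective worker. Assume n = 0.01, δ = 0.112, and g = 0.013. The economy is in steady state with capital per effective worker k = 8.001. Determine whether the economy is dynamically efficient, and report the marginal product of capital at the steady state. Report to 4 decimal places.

Break-even investment rate: n + g + δ = 0.01 + 0.013 + 0.112 = 0.135.
MPK = 0.39·k^(0.39−1) = 0.39·8.001^(-0.61) ≈ 0.1097.
MPK < 0.135, so the economy is dynamically inefficient (over-saving).

dynamically inefficient; MPK ≈ 0.1097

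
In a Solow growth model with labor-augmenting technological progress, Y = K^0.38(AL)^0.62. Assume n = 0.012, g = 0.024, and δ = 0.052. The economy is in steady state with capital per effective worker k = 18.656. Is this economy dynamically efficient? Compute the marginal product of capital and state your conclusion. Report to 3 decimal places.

dynamically inefficient; MPK ≈ 0.062

n + g + δ = 0.012 + 0.024 + 0.052 = 0.088.
MPK = 0.38·k^(0.38−1) = 0.38·18.656^(-0.62) ≈ 0.0619.
MPK < 0.088, so the economy is dynamically inefficient (over-saving).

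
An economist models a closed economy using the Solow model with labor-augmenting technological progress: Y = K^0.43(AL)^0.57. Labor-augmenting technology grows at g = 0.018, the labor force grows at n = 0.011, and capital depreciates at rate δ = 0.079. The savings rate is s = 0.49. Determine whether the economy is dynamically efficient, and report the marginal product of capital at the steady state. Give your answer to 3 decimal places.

The effective depreciation rate is n + g + δ = 0.011 + 0.018 + 0.079 = 0.108.
Steady-state k*: s·k^0.43 = 0.108·k gives k* = (0.49/0.108)^(1/0.57) ≈ 14.1982.
MPK = 0.43·14.1982^(-0.57) ≈ 0.0948.
MPK < n+g+δ = 0.108, so the economy is dynamically inefficient (over-saving).

dynamically inefficient; MPK ≈ 0.095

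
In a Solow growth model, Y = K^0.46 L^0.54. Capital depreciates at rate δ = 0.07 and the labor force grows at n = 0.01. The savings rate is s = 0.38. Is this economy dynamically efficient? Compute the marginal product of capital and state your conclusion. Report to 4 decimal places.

Capital per worker breaks even when investment replaces (n + δ)·k; here n + δ = 0.08.
Steady-state k*: s·k^0.46 = 0.08·k gives k* = (0.38/0.08)^(1/0.54) ≈ 17.9117.
MPK = 0.46·17.9117^(-0.54) ≈ 0.0968.
MPK > n+δ = 0.08, so the economy is dynamically efficient (under-saving).

dynamically efficient; MPK ≈ 0.0968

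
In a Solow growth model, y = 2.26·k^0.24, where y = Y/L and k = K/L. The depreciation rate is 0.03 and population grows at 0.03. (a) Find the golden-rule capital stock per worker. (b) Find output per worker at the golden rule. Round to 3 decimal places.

Break-even investment rate: n + δ = 0.03 + 0.03 = 0.06.
Golden rule sets MPK = n+δ: 0.24·2.26·k^(0.24−1) = 0.06, so k_gold = (0.24·2.26/0.06)^(1/0.76) ≈ 18.1183.
y_gold = 2.26·18.1183^0.24 ≈ 4.5296.

(a) k_gold ≈ 18.118; (b) y_gold ≈ 4.530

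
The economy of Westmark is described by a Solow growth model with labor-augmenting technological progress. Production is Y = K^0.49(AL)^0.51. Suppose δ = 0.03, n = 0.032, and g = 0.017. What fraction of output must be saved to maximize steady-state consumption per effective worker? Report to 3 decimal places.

Break-even investment rate: n + g + δ = 0.032 + 0.017 + 0.03 = 0.079.
At the golden rule MPK = n+g+δ, and in any Cobb-Douglas steady state s = (n+g+δ)·k/y = MPK·k/y = capital's share 0.49.

s_gold = 0.490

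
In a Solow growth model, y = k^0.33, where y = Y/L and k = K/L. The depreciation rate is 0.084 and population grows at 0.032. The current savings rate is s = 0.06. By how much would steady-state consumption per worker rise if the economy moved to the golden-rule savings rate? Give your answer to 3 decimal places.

Break-even investment rate: n + δ = 0.032 + 0.084 = 0.116.
Current steady state (s = 0.06): k* = (0.06/0.116)^(1/0.67) ≈ 0.3738, y* = 0.3738^0.33 ≈ 0.7227, c* = (1−0.06)·0.7227 ≈ 0.6794.
Setting f'(k) = n+δ gives 0.33·k^(0.33−1) = 0.116, hence k_gold = (0.33/0.116)^(1/0.67) ≈ 4.7610.
y_gold = 4.7610^0.33 ≈ 1.6736, c_gold = y_gold − 0.116·k_gold ≈ 1.1213.
Gain: Δc = 1.1213 − 0.6794 ≈ 0.4419.

Δc ≈ 0.442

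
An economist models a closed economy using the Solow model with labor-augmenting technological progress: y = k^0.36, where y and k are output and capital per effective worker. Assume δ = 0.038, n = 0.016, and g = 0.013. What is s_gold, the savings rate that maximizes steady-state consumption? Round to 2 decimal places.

The effective depreciation rate is n + g + δ = 0.016 + 0.013 + 0.038 = 0.067.
At the golden rule MPK = n+g+δ, and in any Cobb-Douglas steady state s = (n+g+δ)·k/y = MPK·k/y = capital's share 0.36.

s_gold = 0.36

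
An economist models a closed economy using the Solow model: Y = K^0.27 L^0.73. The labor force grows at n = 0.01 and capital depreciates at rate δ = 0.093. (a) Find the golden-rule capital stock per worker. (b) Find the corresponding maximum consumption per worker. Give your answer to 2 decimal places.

The effective depreciation rate is n + δ = 0.01 + 0.093 = 0.103.
At the golden rule the marginal product of capital equals n+δ: 0.27·k^(0.27−1) = 0.103. Solving, k_gold = (0.27/0.103)^(1/0.73) ≈ 3.7439.
y_gold = 3.7439^0.27 ≈ 1.4282; c_gold = y_gold − 0.103·k_gold ≈ 1.0426.

(a) k_gold ≈ 3.74; (b) c_gold ≈ 1.04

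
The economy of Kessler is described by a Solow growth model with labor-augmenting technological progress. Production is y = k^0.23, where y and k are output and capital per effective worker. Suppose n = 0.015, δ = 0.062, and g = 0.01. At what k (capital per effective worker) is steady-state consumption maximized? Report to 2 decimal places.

k_gold ≈ 3.53

n + g + δ = 0.015 + 0.01 + 0.062 = 0.087.
At the golden rule the marginal product of capital equals n+g+δ: 0.23·k^(0.23−1) = 0.087. Solving, k_gold = (0.23/0.087)^(1/0.77) ≈ 3.5345.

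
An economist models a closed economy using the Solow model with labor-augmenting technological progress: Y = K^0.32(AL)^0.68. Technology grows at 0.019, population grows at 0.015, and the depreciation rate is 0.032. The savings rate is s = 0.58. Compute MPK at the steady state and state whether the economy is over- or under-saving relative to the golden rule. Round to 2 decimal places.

Break-even investment rate: n + g + δ = 0.015 + 0.019 + 0.032 = 0.066.
Steady-state k*: s·k^0.32 = 0.066·k gives k* = (0.58/0.066)^(1/0.68) ≈ 24.4380.
MPK = 0.32·24.4380^(-0.68) ≈ 0.0364.
MPK < n+g+δ = 0.066, so the economy is dynamically inefficient (over-saving).

over-saving; MPK ≈ 0.04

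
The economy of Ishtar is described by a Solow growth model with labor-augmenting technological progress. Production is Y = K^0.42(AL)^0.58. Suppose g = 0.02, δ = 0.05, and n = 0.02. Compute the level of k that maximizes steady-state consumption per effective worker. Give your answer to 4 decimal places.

Capital per effective worker breaks even when investment replaces (n + g + δ)·k; here n + g + δ = 0.09.
At the golden rule the marginal product of capital equals n+g+δ: 0.42·k^(0.42−1) = 0.09. Solving, k_gold = (0.42/0.09)^(1/0.58) ≈ 14.2384.

k_gold ≈ 14.2384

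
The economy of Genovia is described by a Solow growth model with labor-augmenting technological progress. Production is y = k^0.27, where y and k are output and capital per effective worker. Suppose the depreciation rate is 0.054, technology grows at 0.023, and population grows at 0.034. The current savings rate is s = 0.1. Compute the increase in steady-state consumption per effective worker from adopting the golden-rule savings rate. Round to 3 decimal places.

Δc ≈ 0.148

Break-even investment rate: n + g + δ = 0.034 + 0.023 + 0.054 = 0.111.
Current steady state (s = 0.1): k* = (0.1/0.111)^(1/0.73) ≈ 0.8668, y* = 0.8668^0.27 ≈ 0.9621, c* = (1−0.1)·0.9621 ≈ 0.8659.
Golden rule sets MPK = n+g+δ: 0.27·k^(0.27−1) = 0.111, so k_gold = (0.27/0.111)^(1/0.73) ≈ 3.3793.
y_gold = 3.3793^0.27 ≈ 1.3893, c_gold = y_gold − 0.111·k_gold ≈ 1.0142.
Gain: Δc = 1.0142 − 0.8659 ≈ 0.1482.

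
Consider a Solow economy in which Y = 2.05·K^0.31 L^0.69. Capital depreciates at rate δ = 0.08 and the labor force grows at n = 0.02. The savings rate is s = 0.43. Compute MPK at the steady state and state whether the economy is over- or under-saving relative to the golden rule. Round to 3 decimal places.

over-saving; MPK ≈ 0.072

Capital per worker breaks even when investment replaces (n + δ)·k; here n + δ = 0.1.
Steady-state k*: s·A·k^0.31 = 0.1·k gives k* = (0.43·2.05/0.1)^(1/0.69) ≈ 23.4362.
MPK = 0.31·2.05·23.4362^(-0.69) ≈ 0.0721.
MPK < n+δ = 0.1, so the economy is dynamically inefficient (over-saving).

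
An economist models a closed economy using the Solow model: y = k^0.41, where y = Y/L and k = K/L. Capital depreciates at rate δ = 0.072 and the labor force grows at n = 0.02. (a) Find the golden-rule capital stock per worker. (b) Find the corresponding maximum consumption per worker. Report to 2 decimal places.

The effective depreciation rate is n + δ = 0.02 + 0.072 = 0.092.
At the golden rule the marginal product of capital equals n+δ: 0.41·k^(0.41−1) = 0.092. Solving, k_gold = (0.41/0.092)^(1/0.59) ≈ 12.5891.
y_gold = 12.5891^0.41 ≈ 2.8249; c_gold = y_gold − 0.092·k_gold ≈ 1.6667.

(a) k_gold ≈ 12.59; (b) c_gold ≈ 1.67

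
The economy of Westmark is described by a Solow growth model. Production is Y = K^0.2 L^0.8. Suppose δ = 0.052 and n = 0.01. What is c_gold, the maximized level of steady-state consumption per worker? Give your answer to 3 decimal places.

The effective depreciation rate is n + δ = 0.01 + 0.052 = 0.062.
Setting f'(k) = n+δ gives 0.2·k^(0.2−1) = 0.062, hence k_gold = (0.2/0.062)^(1/0.8) ≈ 4.3231.
y_gold = 4.3231^0.2 ≈ 1.3402.
c_gold = y_gold − (n+δ)·k_gold = 1.3402 − 0.062·4.3231 ≈ 1.0721.

c_gold ≈ 1.072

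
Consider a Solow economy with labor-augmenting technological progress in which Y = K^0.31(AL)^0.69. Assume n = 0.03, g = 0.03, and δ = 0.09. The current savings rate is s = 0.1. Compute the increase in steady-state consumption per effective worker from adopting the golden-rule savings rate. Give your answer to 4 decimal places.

Δc ≈ 0.2060

Capital per effective worker breaks even when investment replaces (n + g + δ)·k; here n + g + δ = 0.15.
Current steady state (s = 0.1): k* = (0.1/0.15)^(1/0.69) ≈ 0.5556, y* = 0.5556^0.31 ≈ 0.8335, c* = (1−0.1)·0.8335 ≈ 0.7501.
Setting f'(k) = n+g+δ gives 0.31·k^(0.31−1) = 0.15, hence k_gold = (0.31/0.15)^(1/0.69) ≈ 2.8636.
y_gold = 2.8636^0.31 ≈ 1.3856, c_gold = y_gold − 0.15·k_gold ≈ 0.9561.
Gain: Δc = 0.9561 − 0.7501 ≈ 0.2060.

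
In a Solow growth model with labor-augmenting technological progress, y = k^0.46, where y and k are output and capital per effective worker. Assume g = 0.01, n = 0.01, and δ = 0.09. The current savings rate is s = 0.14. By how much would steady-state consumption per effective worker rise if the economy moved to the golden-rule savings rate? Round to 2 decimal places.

Break-even investment rate: n + g + δ = 0.01 + 0.01 + 0.09 = 0.11.
Current steady state (s = 0.14): k* = (0.14/0.11)^(1/0.54) ≈ 1.5630, y* = 1.5630^0.46 ≈ 1.2281, c* = (1−0.14)·1.2281 ≈ 1.0561.
Golden rule sets MPK = n+g+δ: 0.46·k^(0.46−1) = 0.11, so k_gold = (0.46/0.11)^(1/0.54) ≈ 14.1474.
y_gold = 14.1474^0.46 ≈ 3.3831, c_gold = y_gold − 0.11·k_gold ≈ 1.8269.
Gain: Δc = 1.8269 − 1.0561 ≈ 0.7707.

Δc ≈ 0.77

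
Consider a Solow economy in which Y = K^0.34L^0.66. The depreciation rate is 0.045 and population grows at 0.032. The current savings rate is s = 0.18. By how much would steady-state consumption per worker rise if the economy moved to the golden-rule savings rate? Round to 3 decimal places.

Δc ≈ 0.148

Break-even investment rate: n + δ = 0.032 + 0.045 = 0.077.
Current steady state (s = 0.18): k* = (0.18/0.077)^(1/0.66) ≈ 3.6204, y* = 3.6204^0.34 ≈ 1.5487, c* = (1−0.18)·1.5487 ≈ 1.2700.
At the golden rule the marginal product of capital equals n+δ: 0.34·k^(0.34−1) = 0.077. Solving, k_gold = (0.34/0.077)^(1/0.66) ≈ 9.4898.
y_gold = 9.4898^0.34 ≈ 2.1491, c_gold = y_gold − 0.077·k_gold ≈ 1.4184.
Gain: Δc = 1.4184 − 1.2700 ≈ 0.1485.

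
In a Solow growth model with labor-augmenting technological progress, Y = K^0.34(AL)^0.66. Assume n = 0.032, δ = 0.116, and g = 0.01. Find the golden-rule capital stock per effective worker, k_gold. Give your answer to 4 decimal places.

k_gold ≈ 3.1936

Capital per effective worker breaks even when investment replaces (n + g + δ)·k; here n + g + δ = 0.158.
Maximizing c = f(k) − (n+g+δ)·k gives f'(k) = n+g+δ, i.e. 0.34·k^(0.34−1) = 0.158, so k_gold = (0.34/0.158)^(1/0.66) ≈ 3.1936.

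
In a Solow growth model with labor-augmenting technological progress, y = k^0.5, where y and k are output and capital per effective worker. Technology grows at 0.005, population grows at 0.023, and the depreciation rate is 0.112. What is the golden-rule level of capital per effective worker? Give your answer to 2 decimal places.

k_gold ≈ 12.76

Break-even investment rate: n + g + δ = 0.023 + 0.005 + 0.112 = 0.14.
Golden rule sets MPK = n+g+δ: 0.5·k^(0.5−1) = 0.14, so k_gold = (0.5/0.14)^(1/0.5) ≈ 12.7551.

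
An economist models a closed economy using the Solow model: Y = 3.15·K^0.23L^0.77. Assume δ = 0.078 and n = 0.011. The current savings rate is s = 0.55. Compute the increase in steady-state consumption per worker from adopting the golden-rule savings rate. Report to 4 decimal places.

Δc ≈ 1.0969

Break-even investment rate: n + δ = 0.011 + 0.078 = 0.089.
Current steady state (s = 0.55): k* = (0.55·3.15/0.089)^(1/0.77) ≈ 47.2491, y* = 3.15·47.2491^0.23 ≈ 7.6458, c* = (1−0.55)·7.6458 ≈ 3.4406.
At the golden rule the marginal product of capital equals n+δ: 0.23·3.15·k^(0.23−1) = 0.089. Solving, k_gold = (0.23·3.15/0.089)^(1/0.77) ≈ 15.2286.
y_gold = 3.15·15.2286^0.23 ≈ 5.8928, c_gold = y_gold − 0.089·k_gold ≈ 4.5375.
Gain: Δc = 4.5375 − 3.4406 ≈ 1.0969.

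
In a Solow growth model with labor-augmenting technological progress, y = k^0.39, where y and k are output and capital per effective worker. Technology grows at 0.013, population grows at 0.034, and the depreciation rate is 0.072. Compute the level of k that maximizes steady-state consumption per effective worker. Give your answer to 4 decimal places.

k_gold ≈ 7.0002

The effective depreciation rate is n + g + δ = 0.034 + 0.013 + 0.072 = 0.119.
Golden rule sets MPK = n+g+δ: 0.39·k^(0.39−1) = 0.119, so k_gold = (0.39/0.119)^(1/0.61) ≈ 7.0002.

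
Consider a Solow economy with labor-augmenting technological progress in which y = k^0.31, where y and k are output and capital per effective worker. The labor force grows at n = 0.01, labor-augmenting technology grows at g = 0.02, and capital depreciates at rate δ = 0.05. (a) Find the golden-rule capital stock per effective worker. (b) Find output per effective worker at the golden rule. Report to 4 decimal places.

The effective depreciation rate is n + g + δ = 0.01 + 0.02 + 0.05 = 0.08.
Golden rule sets MPK = n+g+δ: 0.31·k^(0.31−1) = 0.08, so k_gold = (0.31/0.08)^(1/0.69) ≈ 7.1214.
y_gold = 7.1214^0.31 ≈ 1.8378.

(a) k_gold ≈ 7.1214; (b) y_gold ≈ 1.8378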